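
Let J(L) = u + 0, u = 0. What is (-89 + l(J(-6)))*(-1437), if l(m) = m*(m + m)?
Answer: 127893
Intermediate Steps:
J(L) = 0 (J(L) = 0 + 0 = 0)
l(m) = 2*m**2 (l(m) = m*(2*m) = 2*m**2)
(-89 + l(J(-6)))*(-1437) = (-89 + 2*0**2)*(-1437) = (-89 + 2*0)*(-1437) = (-89 + 0)*(-1437) = -89*(-1437) = 127893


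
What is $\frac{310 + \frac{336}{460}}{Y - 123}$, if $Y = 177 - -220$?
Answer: $\frac{17867}{15755} \approx 1.1341$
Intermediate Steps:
$Y = 397$ ($Y = 177 + 220 = 397$)
$\frac{310 + \frac{336}{460}}{Y - 123} = \frac{310 + \frac{336}{460}}{397 - 123} = \frac{310 + 336 \cdot \frac{1}{460}}{274} = \left(310 + \frac{84}{115}\right) \frac{1}{274} = \frac{35734}{115} \cdot \frac{1}{274} = \frac{17867}{15755}$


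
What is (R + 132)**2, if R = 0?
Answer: 17424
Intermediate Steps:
(R + 132)**2 = (0 + 132)**2 = 132**2 = 17424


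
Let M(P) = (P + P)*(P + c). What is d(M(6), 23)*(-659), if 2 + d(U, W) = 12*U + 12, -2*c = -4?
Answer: -765758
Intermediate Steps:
c = 2 (c = -½*(-4) = 2)
M(P) = 2*P*(2 + P) (M(P) = (P + P)*(P + 2) = (2*P)*(2 + P) = 2*P*(2 + P))
d(U, W) = 10 + 12*U (d(U, W) = -2 + (12*U + 12) = -2 + (12 + 12*U) = 10 + 12*U)
d(M(6), 23)*(-659) = (10 + 12*(2*6*(2 + 6)))*(-659) = (10 + 12*(2*6*8))*(-659) = (10 + 12*96)*(-659) = (10 + 1152)*(-659) = 1162*(-659) = -765758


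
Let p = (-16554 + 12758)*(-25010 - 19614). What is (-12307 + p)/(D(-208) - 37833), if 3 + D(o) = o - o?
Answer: -169380397/37836 ≈ -4476.7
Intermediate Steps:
D(o) = -3 (D(o) = -3 + (o - o) = -3 + 0 = -3)
p = 169392704 (p = -3796*(-44624) = 169392704)
(-12307 + p)/(D(-208) - 37833) = (-12307 + 169392704)/(-3 - 37833) = 169380397/(-37836) = 169380397*(-1/37836) = -169380397/37836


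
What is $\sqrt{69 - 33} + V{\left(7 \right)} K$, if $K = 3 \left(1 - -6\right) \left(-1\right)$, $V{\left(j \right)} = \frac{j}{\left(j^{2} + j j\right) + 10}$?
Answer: $\frac{167}{36} \approx 4.6389$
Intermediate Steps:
$V{\left(j \right)} = \frac{j}{10 + 2 j^{2}}$ ($V{\left(j \right)} = \frac{j}{\left(j^{2} + j^{2}\right) + 10} = \frac{j}{2 j^{2} + 10} = \frac{j}{10 + 2 j^{2}}$)
$K = -21$ ($K = 3 \left(1 + 6\right) \left(-1\right) = 3 \cdot 7 \left(-1\right) = 21 \left(-1\right) = -21$)
$\sqrt{69 - 33} + V{\left(7 \right)} K = \sqrt{69 - 33} + \frac{1}{2} \cdot 7 \frac{1}{5 + 7^{2}} \left(-21\right) = \sqrt{36} + \frac{1}{2} \cdot 7 \frac{1}{5 + 49} \left(-21\right) = 6 + \frac{1}{2} \cdot 7 \cdot \frac{1}{54} \left(-21\right) = 6 + \frac{7}{108} \left(-21\right) = 6 - \frac{49}{36} = \frac{167}{36}$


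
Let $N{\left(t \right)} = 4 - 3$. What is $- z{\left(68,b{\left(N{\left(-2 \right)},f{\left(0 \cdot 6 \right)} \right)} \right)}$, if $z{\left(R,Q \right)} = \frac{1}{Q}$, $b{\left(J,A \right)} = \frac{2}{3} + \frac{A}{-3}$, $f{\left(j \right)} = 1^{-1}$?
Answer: $-3$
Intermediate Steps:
$N{\left(t \right)} = 1$ ($N{\left(t \right)} = 4 - 3 = 1$)
$f{\left(j \right)} = 1$
$b{\left(J,A \right)} = \frac{2}{3} - \frac{A}{3}$ ($b{\left(J,A \right)} = 2 \cdot \frac{1}{3} + A \left(- \frac{1}{3}\right) = \frac{2}{3} - \frac{A}{3}$)
$- z{\left(68,b{\left(N{\left(-2 \right)},f{\left(0 \cdot 6 \right)} \right)} \right)} = - \frac{1}{\frac{2}{3} - \frac{1}{3}} = - \frac{1}{\frac{1}{3}} = \left(-1\right) 3 = -3$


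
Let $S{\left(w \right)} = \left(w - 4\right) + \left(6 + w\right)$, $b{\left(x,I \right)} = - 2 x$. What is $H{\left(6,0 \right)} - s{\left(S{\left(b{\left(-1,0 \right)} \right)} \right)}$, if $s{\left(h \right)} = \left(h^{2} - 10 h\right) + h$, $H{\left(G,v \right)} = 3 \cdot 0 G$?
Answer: $18$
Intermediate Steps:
$H{\left(G,v \right)} = 0$ ($H{\left(G,v \right)} = 0 G = 0$)
$S{\left(w \right)} = 2 + 2 w$ ($S{\left(w \right)} = \left(-4 + w\right) + \left(6 + w\right) = 2 + 2 w$)
$s{\left(h \right)} = h^{2} - 9 h$
$H{\left(6,0 \right)} - s{\left(S{\left(b{\left(-1,0 \right)} \right)} \right)} = 0 - \left(2 + 2 \left(\left(-2\right) \left(-1\right)\right)\right) \left(-9 + \left(2 + 2 \left(\left(-2\right) \left(-1\right)\right)\right)\right) = 0 - \left(2 + 2 \cdot 2\right) \left(-9 + \left(2 + 2 \cdot 2\right)\right) = 0 - \left(2 + 4\right) \left(-9 + \left(2 + 4\right)\right) = 0 - 6 \left(-9 + 6\right) = 0 - 6 \left(-3\right) = 0 - -18 = 0 + 18 = 18$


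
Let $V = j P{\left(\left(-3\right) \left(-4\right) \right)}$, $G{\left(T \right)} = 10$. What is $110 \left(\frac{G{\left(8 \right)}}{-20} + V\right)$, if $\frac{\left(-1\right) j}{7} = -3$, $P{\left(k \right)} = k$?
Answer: $27665$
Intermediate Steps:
$j = 21$ ($j = \left(-7\right) \left(-3\right) = 21$)
$V = 252$ ($V = 21 \left(\left(-3\right) \left(-4\right)\right) = 21 \cdot 12 = 252$)
$110 \left(\frac{G{\left(8 \right)}}{-20} + V\right) = 110 \left(\frac{10}{-20} + 252\right) = 110 \left(10 \left(- \frac{1}{20}\right) + 252\right) = 110 \left(- \frac{1}{2} + 252\right) = 110 \cdot \frac{503}{2} = 27665$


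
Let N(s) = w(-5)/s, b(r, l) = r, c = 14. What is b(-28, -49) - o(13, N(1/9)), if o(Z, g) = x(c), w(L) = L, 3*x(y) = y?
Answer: -98/3 ≈ -32.667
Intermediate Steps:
x(y) = y/3
N(s) = -5/s
o(Z, g) = 14/3 (o(Z, g) = (1/3)*14 = 14/3)
b(-28, -49) - o(13, N(1/9)) = -28 - 1*14/3 = -28 - 14/3 = -98/3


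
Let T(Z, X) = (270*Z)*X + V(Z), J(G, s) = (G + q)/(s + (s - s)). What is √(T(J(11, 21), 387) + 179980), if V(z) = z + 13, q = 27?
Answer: √162760731/21 ≈ 607.51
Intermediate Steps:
V(z) = 13 + z
J(G, s) = (27 + G)/s (J(G, s) = (G + 27)/(s + (s - s)) = (27 + G)/(s + 0) = (27 + G)/s)
T(Z, X) = 13 + Z + 270*X*Z (T(Z, X) = (270*Z)*X + (13 + Z) = 270*X*Z + (13 + Z) = 13 + Z + 270*X*Z)
√(T(J(11, 21), 387) + 179980) = √((13 + (27 + 11)/21 + 270*387*((27 + 11)/21)) + 179980) = √((13 + (1/21)*38 + 270*387*((1/21)*38)) + 179980) = √((13 + 38/21 + 270*387*(38/21)) + 179980) = √((13 + 38/21 + 1323540/7) + 179980) = √(3970931/21 + 179980) = √(7750511/21) = √162760731/21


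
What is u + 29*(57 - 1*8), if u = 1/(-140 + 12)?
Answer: 181887/128 ≈ 1421.0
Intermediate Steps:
u = -1/128 (u = 1/(-128) = -1/128 ≈ -0.0078125)
u + 29*(57 - 1*8) = -1/128 + 29*(57 - 1*8) = -1/128 + 29*(57 - 8) = -1/128 + 29*49 = -1/128 + 1421 = 181887/128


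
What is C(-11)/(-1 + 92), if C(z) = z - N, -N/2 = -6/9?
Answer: -37/273 ≈ -0.13553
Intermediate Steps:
N = 4/3 (N = -(-12)/9 = -2*(-⅔) = 4/3 ≈ 1.3333)
C(z) = -4/3 + z (C(z) = z - 1*4/3 = z - 4/3 = -4/3 + z)
C(-11)/(-1 + 92) = (-4/3 - 11)/(-1 + 92) = -37/3/91 = (1/91)*(-37/3) = -37/273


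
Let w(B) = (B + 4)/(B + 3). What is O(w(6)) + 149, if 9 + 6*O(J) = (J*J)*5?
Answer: 72185/486 ≈ 148.53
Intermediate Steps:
w(B) = (4 + B)/(3 + B)
O(J) = -3/2 + 5*J²/6 (O(J) = -3/2 + ((J*J)*5)/6 = -3/2 + (J²*5)/6 = -3/2 + (5*J²)/6 = -3/2 + 5*J²/6)
O(w(6)) + 149 = (-3/2 + 5*((4 + 6)/(3 + 6))²/6) + 149 = (-3/2 + 5*(10/9)²/6) + 149 = (-3/2 + (⅚)*(100/81)) + 149 = (-3/2 + 250/243) + 149 = -229/486 + 149 = 72185/486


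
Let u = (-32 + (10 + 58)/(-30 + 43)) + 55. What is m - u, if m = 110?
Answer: 1063/13 ≈ 81.769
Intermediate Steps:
u = 367/13 (u = (-32 + 68/13) + 55 = -348/13 + 55 = 367/13 ≈ 28.231)
m - u = 110 - 1*367/13 = 110 - 367/13 = 1063/13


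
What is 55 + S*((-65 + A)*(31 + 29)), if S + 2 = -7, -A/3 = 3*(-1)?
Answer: 30295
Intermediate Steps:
A = 9 (A = -9*(-1) = -3*(-3) = 9)
S = -9 (S = -2 - 7 = -9)
55 + S*((-65 + A)*(31 + 29)) = 55 - 9*(-65 + 9)*(31 + 29) = 55 - (-504)*60 = 55 - 9*(-3360) = 55 + 30240 = 30295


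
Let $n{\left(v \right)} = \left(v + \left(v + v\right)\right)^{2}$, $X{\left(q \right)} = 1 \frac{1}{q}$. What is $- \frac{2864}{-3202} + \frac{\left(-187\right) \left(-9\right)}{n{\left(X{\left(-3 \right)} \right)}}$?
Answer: $\frac{2695915}{1601} \approx 1683.9$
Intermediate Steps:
$X{\left(q \right)} = \frac{1}{q}$
$n{\left(v \right)} = 9 v^{2}$ ($n{\left(v \right)} = \left(v + 2 v\right)^{2} = \left(3 v\right)^{2} = 9 v^{2}$)
$- \frac{2864}{-3202} + \frac{\left(-187\right) \left(-9\right)}{n{\left(X{\left(-3 \right)} \right)}} = - \frac{2864}{-3202} + \frac{\left(-187\right) \left(-9\right)}{9 \left(\frac{1}{-3}\right)^{2}} = \left(-2864\right) \left(- \frac{1}{3202}\right) + \frac{1683}{9 \left(- \frac{1}{3}\right)^{2}} = \frac{1432}{1601} + \frac{1683}{9 \cdot \frac{1}{9}} = \frac{1432}{1601} + \frac{1683}{1} = \frac{1432}{1601} + 1683 \cdot 1 = \frac{1432}{1601} + 1683 = \frac{2695915}{1601}$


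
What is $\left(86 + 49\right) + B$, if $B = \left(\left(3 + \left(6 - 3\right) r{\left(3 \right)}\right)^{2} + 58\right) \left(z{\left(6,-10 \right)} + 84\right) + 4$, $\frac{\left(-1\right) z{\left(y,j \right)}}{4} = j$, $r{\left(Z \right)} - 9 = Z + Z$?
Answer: $293027$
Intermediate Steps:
$r{\left(Z \right)} = 9 + 2 Z$ ($r{\left(Z \right)} = 9 + \left(Z + Z\right) = 9 + 2 Z$)
$z{\left(y,j \right)} = - 4 j$
$B = 292892$ ($B = \left(\left(3 + \left(6 - 3\right) \left(9 + 2 \cdot 3\right)\right)^{2} + 58\right) \left(\left(-4\right) \left(-10\right) + 84\right) + 4 = \left(\left(3 + 3 \left(9 + 6\right)\right)^{2} + 58\right) \left(40 + 84\right) + 4 = \left(\left(3 + 3 \cdot 15\right)^{2} + 58\right) 124 + 4 = \left(\left(3 + 45\right)^{2} + 58\right) 124 + 4 = \left(48^{2} + 58\right) 124 + 4 = \left(2304 + 58\right) 124 + 4 = 2362 \cdot 124 + 4 = 292888 + 4 = 292892$)
$\left(86 + 49\right) + B = \left(86 + 49\right) + 292892 = 135 + 292892 = 293027$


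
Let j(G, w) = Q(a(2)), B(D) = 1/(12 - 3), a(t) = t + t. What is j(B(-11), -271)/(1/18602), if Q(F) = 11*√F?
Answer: 409244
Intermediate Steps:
a(t) = 2*t
B(D) = ⅑ (B(D) = 1/9 = ⅑)
j(G, w) = 22 (j(G, w) = 11*√(2*2) = 11*√4 = 11*2 = 22)
j(B(-11), -271)/(1/18602) = 22/(1/18602) = 22*18602 = 409244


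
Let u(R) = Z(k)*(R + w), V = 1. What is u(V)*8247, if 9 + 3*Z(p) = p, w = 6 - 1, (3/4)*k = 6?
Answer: -16494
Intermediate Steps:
k = 8 (k = (4/3)*6 = 8)
w = 5
Z(p) = -3 + p/3
u(R) = -5/3 - R/3 (u(R) = (-3 + (⅓)*8)*(R + 5) = (-3 + 8/3)*(5 + R) = -(5 + R)/3 = -5/3 - R/3)
u(V)*8247 = (-5/3 - ⅓*1)*8247 = (-5/3 - ⅓)*8247 = -2*8247 = -16494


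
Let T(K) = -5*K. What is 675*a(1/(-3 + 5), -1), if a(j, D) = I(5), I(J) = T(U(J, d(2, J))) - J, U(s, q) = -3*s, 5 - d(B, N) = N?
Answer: 47250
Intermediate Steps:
d(B, N) = 5 - N
I(J) = 14*J (I(J) = -(-15)*J - J = 15*J - J = 14*J)
a(j, D) = 70 (a(j, D) = 14*5 = 70)
675*a(1/(-3 + 5), -1) = 675*70 = 47250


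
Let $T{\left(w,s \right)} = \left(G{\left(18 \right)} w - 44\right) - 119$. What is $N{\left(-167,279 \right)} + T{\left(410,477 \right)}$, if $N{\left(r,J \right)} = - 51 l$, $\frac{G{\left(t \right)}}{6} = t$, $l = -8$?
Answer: $44525$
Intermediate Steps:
$G{\left(t \right)} = 6 t$
$N{\left(r,J \right)} = 408$ ($N{\left(r,J \right)} = \left(-51\right) \left(-8\right) = 408$)
$T{\left(w,s \right)} = -163 + 108 w$ ($T{\left(w,s \right)} = \left(6 \cdot 18 w - 44\right) - 119 = \left(108 w - 44\right) - 119 = \left(-44 + 108 w\right) - 119 = -163 + 108 w$)
$N{\left(-167,279 \right)} + T{\left(410,477 \right)} = 408 + \left(-163 + 108 \cdot 410\right) = 408 + \left(-163 + 44280\right) = 408 + 44117 = 44525$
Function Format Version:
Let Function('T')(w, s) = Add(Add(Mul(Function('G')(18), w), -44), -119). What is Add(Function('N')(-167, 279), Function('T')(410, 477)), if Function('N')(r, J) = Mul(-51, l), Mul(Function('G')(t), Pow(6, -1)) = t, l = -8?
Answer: 44525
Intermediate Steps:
Function('G')(t) = Mul(6, t)
Function('N')(r, J) = 408 (Function('N')(r, J) = Mul(-51, -8) = 408)
Function('T')(w, s) = Add(-163, Mul(108, w)) (Function('T')(w, s) = Add(Add(Mul(Mul(6, 18), w), -44), -119) = Add(Add(Mul(108, w), -44), -119) = Add(Add(-44, Mul(108, w)), -119) = Add(-163, Mul(108, w)))
Add(Function('N')(-167, 279), Function('T')(410, 477)) = Add(408, Add(-163, Mul(108, 410))) = Add(408, Add(-163, 44280)) = Add(408, 44117) = 44525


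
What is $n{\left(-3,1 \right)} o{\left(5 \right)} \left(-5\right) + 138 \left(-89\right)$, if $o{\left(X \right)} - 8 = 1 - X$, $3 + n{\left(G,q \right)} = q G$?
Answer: $-12162$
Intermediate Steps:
$n{\left(G,q \right)} = -3 + G q$ ($n{\left(G,q \right)} = -3 + q G = -3 + G q$)
$o{\left(X \right)} = 9 - X$ ($o{\left(X \right)} = 8 - \left(-1 + X\right) = 9 - X$)
$n{\left(-3,1 \right)} o{\left(5 \right)} \left(-5\right) + 138 \left(-89\right) = \left(-3 - 3\right) \left(9 - 5\right) \left(-5\right) + 138 \left(-89\right) = \left(-3 - 3\right) \left(9 - 5\right) \left(-5\right) - 12282 = \left(-6\right) 4 \left(-5\right) - 12282 = \left(-24\right) \left(-5\right) - 12282 = 120 - 12282 = -12162$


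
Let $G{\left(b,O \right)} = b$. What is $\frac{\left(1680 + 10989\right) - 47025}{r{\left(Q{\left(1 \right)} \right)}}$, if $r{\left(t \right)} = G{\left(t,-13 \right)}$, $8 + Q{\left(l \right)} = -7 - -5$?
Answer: $\frac{17178}{5} \approx 3435.6$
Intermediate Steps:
$Q{\left(l \right)} = -10$ ($Q{\left(l \right)} = -8 - 2 = -10$)
$r{\left(t \right)} = t$
$\frac{\left(1680 + 10989\right) - 47025}{r{\left(Q{\left(1 \right)} \right)}} = \frac{\left(1680 + 10989\right) - 47025}{-10} = \left(12669 - 47025\right) \left(- \frac{1}{10}\right) = \left(-34356\right) \left(- \frac{1}{10}\right) = \frac{17178}{5}$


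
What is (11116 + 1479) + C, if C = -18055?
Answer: -5460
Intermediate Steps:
(11116 + 1479) + C = (11116 + 1479) - 18055 = 12595 - 18055 = -5460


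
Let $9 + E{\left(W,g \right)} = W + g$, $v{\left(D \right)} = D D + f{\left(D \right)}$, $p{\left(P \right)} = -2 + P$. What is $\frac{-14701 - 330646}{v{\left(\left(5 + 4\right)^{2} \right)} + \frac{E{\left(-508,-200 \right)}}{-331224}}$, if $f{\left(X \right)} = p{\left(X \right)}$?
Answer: $- \frac{38129071576}{733109359} \approx -52.01$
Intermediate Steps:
$f{\left(X \right)} = -2 + X$
$v{\left(D \right)} = -2 + D + D^{2}$ ($v{\left(D \right)} = D D + \left(-2 + D\right) = D^{2} + \left(-2 + D\right) = -2 + D + D^{2}$)
$E{\left(W,g \right)} = -9 + W + g$ ($E{\left(W,g \right)} = -9 + \left(W + g\right) = -9 + W + g$)
$\frac{-14701 - 330646}{v{\left(\left(5 + 4\right)^{2} \right)} + \frac{E{\left(-508,-200 \right)}}{-331224}} = \frac{-14701 - 330646}{\left(-2 + \left(5 + 4\right)^{2} + \left(\left(5 + 4\right)^{2}\right)^{2}\right) + \frac{-9 - 508 - 200}{-331224}} = - \frac{345347}{\left(-2 + 9^{2} + \left(9^{2}\right)^{2}\right) - - \frac{239}{110408}} = - \frac{345347}{\left(-2 + 81 + 81^{2}\right) + \frac{239}{110408}} = - \frac{345347}{\left(-2 + 81 + 6561\right) + \frac{239}{110408}} = - \frac{345347}{6640 + \frac{239}{110408}} = - \frac{345347}{\frac{733109359}{110408}} = \left(-345347\right) \frac{110408}{733109359} = - \frac{38129071576}{733109359}$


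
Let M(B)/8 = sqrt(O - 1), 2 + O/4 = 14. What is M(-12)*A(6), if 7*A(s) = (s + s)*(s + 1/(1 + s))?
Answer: 4128*sqrt(47)/49 ≈ 577.55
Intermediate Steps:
O = 48 (O = -8 + 4*14 = -8 + 56 = 48)
M(B) = 8*sqrt(47) (M(B) = 8*sqrt(48 - 1) = 8*sqrt(47))
A(s) = 2*s*(s + 1/(1 + s))/7 (A(s) = ((s + s)*(s + 1/(1 + s)))/7 = ((2*s)*(s + 1/(1 + s)))/7 = (2*s*(s + 1/(1 + s)))/7 = 2*s*(s + 1/(1 + s))/7)
M(-12)*A(6) = (8*sqrt(47))*((2/7)*6*(1 + 6 + 6**2)/(1 + 6)) = (8*sqrt(47))*((2/7)*6*(1 + 6 + 36)/7) = (8*sqrt(47))*((2/7)*6*(1/7)*43) = (8*sqrt(47))*(516/49) = 4128*sqrt(47)/49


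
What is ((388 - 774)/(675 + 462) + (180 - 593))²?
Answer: 220868981089/1292769 ≈ 1.7085e+5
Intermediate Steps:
((388 - 774)/(675 + 462) + (180 - 593))² = (-386/1137 - 413)² = (-469967/1137)² = 220868981089/1292769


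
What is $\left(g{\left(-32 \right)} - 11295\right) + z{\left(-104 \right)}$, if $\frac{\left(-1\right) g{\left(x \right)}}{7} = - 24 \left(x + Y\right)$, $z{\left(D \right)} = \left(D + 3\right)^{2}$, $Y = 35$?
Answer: $-590$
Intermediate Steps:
$z{\left(D \right)} = \left(3 + D\right)^{2}$
$g{\left(x \right)} = 5880 + 168 x$ ($g{\left(x \right)} = - 7 \left(- 24 \left(x + 35\right)\right) = - 7 \left(- 24 \left(35 + x\right)\right) = - 7 \left(-840 - 24 x\right) = 5880 + 168 x$)
$\left(g{\left(-32 \right)} - 11295\right) + z{\left(-104 \right)} = \left(\left(5880 + 168 \left(-32\right)\right) - 11295\right) + \left(3 - 104\right)^{2} = \left(\left(5880 - 5376\right) - 11295\right) + \left(-101\right)^{2} = \left(504 - 11295\right) + 10201 = -10791 + 10201 = -590$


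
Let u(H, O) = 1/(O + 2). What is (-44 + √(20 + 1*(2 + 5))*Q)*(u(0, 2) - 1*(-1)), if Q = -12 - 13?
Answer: -55 - 375*√3/4 ≈ -217.38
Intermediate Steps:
Q = -25
u(H, O) = 1/(2 + O)
(-44 + √(20 + 1*(2 + 5))*Q)*(u(0, 2) - 1*(-1)) = (-44 + √(20 + 1*(2 + 5))*(-25))*(1/(2 + 2) - 1*(-1)) = (-44 + √(20 + 1*7)*(-25))*(1/4 + 1) = (-44 + √(20 + 7)*(-25))*(¼ + 1) = (-44 + √27*(-25))*(5/4) = (-44 + (3*√3)*(-25))*(5/4) = (-44 - 75*√3)*(5/4) = -55 - 375*√3/4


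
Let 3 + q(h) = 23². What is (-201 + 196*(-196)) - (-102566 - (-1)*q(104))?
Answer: 63423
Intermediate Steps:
q(h) = 526 (q(h) = -3 + 23² = -3 + 529 = 526)
(-201 + 196*(-196)) - (-102566 - (-1)*q(104)) = (-201 + 196*(-196)) - (-102566 - (-1)*526) = (-201 - 38416) - (-102566 - 1*(-526)) = -38617 - (-102566 + 526) = -38617 - 1*(-102040) = -38617 + 102040 = 63423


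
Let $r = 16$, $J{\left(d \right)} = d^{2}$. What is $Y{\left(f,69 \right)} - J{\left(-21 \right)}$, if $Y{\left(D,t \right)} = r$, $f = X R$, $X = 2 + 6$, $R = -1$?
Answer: $-425$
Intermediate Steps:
$X = 8$
$f = -8$ ($f = 8 \left(-1\right) = -8$)
$Y{\left(D,t \right)} = 16$
$Y{\left(f,69 \right)} - J{\left(-21 \right)} = 16 - \left(-21\right)^{2} = 16 - 441 = -425$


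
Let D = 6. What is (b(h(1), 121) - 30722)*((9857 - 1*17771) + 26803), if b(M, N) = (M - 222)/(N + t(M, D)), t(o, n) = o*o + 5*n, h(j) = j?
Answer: -88210968885/152 ≈ -5.8034e+8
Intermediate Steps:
t(o, n) = o² + 5*n
b(M, N) = (-222 + M)/(30 + N + M²) (b(M, N) = (M - 222)/(N + (M² + 5*6)) = (-222 + M)/(N + (M² + 30)) = (-222 + M)/(N + (30 + M²)) = (-222 + M)/(30 + N + M²))
(b(h(1), 121) - 30722)*((9857 - 1*17771) + 26803) = ((-222 + 1)/(30 + 121 + 1²) - 30722)*((9857 - 1*17771) + 26803) = (-221/(30 + 121 + 1) - 30722)*((9857 - 17771) + 26803) = (-221/152 - 30722)*(-7914 + 26803) = ((1/152)*(-221) - 30722)*18889 = (-221/152 - 30722)*18889 = -4669965/152*18889 = -88210968885/152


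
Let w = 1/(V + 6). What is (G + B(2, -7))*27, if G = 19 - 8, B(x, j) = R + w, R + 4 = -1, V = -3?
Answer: 171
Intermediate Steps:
R = -5 (R = -4 - 1 = -5)
w = ⅓ (w = 1/(-3 + 6) = 1/3 = ⅓ ≈ 0.33333)
B(x, j) = -14/3 (B(x, j) = -5 + ⅓ = -14/3)
G = 11
(G + B(2, -7))*27 = (11 - 14/3)*27 = (19/3)*27 = 171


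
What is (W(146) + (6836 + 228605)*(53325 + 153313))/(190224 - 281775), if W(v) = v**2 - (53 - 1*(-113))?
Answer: -48651078508/91551 ≈ -5.3141e+5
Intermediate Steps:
W(v) = -166 + v**2 (W(v) = v**2 - (53 + 113) = v**2 - 1*166 = v**2 - 166 = -166 + v**2)
(W(146) + (6836 + 228605)*(53325 + 153313))/(190224 - 281775) = ((-166 + 146**2) + (6836 + 228605)*(53325 + 153313))/(190224 - 281775) = ((-166 + 21316) + 235441*206638)/(-91551) = (21150 + 48651057358)*(-1/91551) = 48651078508*(-1/91551) = -48651078508/91551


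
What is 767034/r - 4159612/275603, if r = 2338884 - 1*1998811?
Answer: -1203174860174/93725139019 ≈ -12.837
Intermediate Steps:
r = 340073 (r = 2338884 - 1998811 = 340073)
767034/r - 4159612/275603 = 767034/340073 - 4159612/275603 = -1203174860174/93725139019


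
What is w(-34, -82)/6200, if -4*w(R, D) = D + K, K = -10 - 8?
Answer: 1/248 ≈ 0.0040323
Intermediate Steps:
K = -18
w(R, D) = 9/2 - D/4 (w(R, D) = -(D - 18)/4 = -(-18 + D)/4 = 9/2 - D/4)
w(-34, -82)/6200 = (9/2 - ¼*(-82))/6200 = (9/2 + 41/2)*(1/6200) = 25*(1/6200) = 1/248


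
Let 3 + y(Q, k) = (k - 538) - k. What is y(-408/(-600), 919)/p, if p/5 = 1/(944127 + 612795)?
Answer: -842294802/5 ≈ -1.6846e+8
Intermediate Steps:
y(Q, k) = -541 (y(Q, k) = -3 + ((k - 538) - k) = -3 + ((-538 + k) - k) = -3 - 538 = -541)
p = 5/1556922 (p = 5/(944127 + 612795) = 5/1556922 ≈ 3.2115e-6)
y(-408/(-600), 919)/p = -541/5/1556922 = -541*1556922/5 = -842294802/5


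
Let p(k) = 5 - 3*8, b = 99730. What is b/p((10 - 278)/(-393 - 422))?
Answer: -99730/19 ≈ -5248.9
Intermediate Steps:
p(k) = -19 (p(k) = 5 - 24 = -19)
b/p((10 - 278)/(-393 - 422)) = 99730/(-19) = 99730*(-1/19) = -99730/19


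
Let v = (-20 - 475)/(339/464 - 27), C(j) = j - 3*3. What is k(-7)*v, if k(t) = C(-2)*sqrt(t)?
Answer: -842160*I*sqrt(7)/4063 ≈ -548.4*I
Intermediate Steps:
C(j) = -9 + j (C(j) = j - 9 = -9 + j)
k(t) = -11*sqrt(t) (k(t) = (-9 - 2)*sqrt(t) = -11*sqrt(t))
v = 76560/4063 (v = -495/(339*(1/464) - 27) = -495/(339/464 - 27) = -495/(-12189/464) = -495*(-464/12189) = 76560/4063 ≈ 18.843)
k(-7)*v = -11*I*sqrt(7)*(76560/4063) = -842160*I*sqrt(7)/4063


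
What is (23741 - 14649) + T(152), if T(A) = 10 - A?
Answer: 8950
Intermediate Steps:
(23741 - 14649) + T(152) = (23741 - 14649) + (10 - 1*152) = 9092 + (10 - 152) = 9092 - 142 = 8950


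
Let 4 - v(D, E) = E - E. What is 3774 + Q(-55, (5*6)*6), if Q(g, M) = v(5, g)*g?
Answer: 3554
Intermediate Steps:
v(D, E) = 4 (v(D, E) = 4 - (E - E) = 4 - 1*0 = 4 + 0 = 4)
Q(g, M) = 4*g
3774 + Q(-55, (5*6)*6) = 3774 + 4*(-55) = 3774 - 220 = 3554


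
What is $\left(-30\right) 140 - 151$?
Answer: $-4351$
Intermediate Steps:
$\left(-30\right) 140 - 151 = -4200 - 151 = -4351$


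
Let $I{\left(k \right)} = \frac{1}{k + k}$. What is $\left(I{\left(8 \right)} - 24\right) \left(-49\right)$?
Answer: $\frac{18767}{16} \approx 1172.9$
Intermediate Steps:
$I{\left(k \right)} = \frac{1}{2 k}$
$\left(I{\left(8 \right)} - 24\right) \left(-49\right) = \left(\frac{1}{2 \cdot 8} - 24\right) \left(-49\right) = \left(\frac{1}{2} \cdot \frac{1}{8} - 24\right) \left(-49\right) = \left(\frac{1}{16} - 24\right) \left(-49\right) = \left(- \frac{383}{16}\right) \left(-49\right) = \frac{18767}{16}$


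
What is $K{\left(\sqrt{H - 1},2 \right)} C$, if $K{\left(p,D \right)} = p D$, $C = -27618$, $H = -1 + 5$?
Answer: $- 55236 \sqrt{3} \approx -95672.0$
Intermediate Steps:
$H = 4$
$K{\left(p,D \right)} = D p$
$K{\left(\sqrt{H - 1},2 \right)} C = 2 \sqrt{4 - 1} \left(-27618\right) = 2 \sqrt{3} \left(-27618\right) = - 55236 \sqrt{3}$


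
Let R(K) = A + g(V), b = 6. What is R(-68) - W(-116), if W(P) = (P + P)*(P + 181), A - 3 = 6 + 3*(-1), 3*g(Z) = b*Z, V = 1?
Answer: 15088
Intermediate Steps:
g(Z) = 2*Z (g(Z) = (6*Z)/3 = 2*Z)
A = 6 (A = 3 + (6 + 3*(-1)) = 3 + (6 - 3) = 3 + 3 = 6)
R(K) = 8 (R(K) = 6 + 2*1 = 6 + 2 = 8)
W(P) = 2*P*(181 + P) (W(P) = (2*P)*(181 + P) = 2*P*(181 + P))
R(-68) - W(-116) = 8 - 2*(-116)*(181 - 116) = 8 - 2*(-116)*65 = 8 - 1*(-15080) = 8 + 15080 = 15088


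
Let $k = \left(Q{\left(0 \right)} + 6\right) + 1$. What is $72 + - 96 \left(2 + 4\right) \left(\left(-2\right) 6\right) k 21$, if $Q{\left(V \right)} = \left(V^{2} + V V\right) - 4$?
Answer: $435528$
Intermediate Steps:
$Q{\left(V \right)} = -4 + 2 V^{2}$ ($Q{\left(V \right)} = \left(V^{2} + V^{2}\right) - 4 = 2 V^{2} - 4 = -4 + 2 V^{2}$)
$k = 3$ ($k = \left(\left(-4 + 2 \cdot 0^{2}\right) + 6\right) + 1 = \left(\left(-4 + 2 \cdot 0\right) + 6\right) + 1 = \left(\left(-4 + 0\right) + 6\right) + 1 = \left(-4 + 6\right) + 1 = 2 + 1 = 3$)
$72 + - 96 \left(2 + 4\right) \left(\left(-2\right) 6\right) k 21 = 72 + - 96 \left(2 + 4\right) \left(\left(-2\right) 6\right) 3 \cdot 21 = 72 + - 96 \cdot 6 \left(-12\right) 3 \cdot 21 = 72 + - 96 \left(\left(-72\right) 3\right) 21 = 72 + \left(-96\right) \left(-216\right) 21 = 72 + 20736 \cdot 21 = 72 + 435456 = 435528$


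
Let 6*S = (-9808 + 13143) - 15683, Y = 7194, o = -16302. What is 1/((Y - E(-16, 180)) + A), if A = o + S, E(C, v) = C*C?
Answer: -1/11422 ≈ -8.7550e-5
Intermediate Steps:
E(C, v) = C²
S = -2058 (S = ((-9808 + 13143) - 15683)/6 = (3335 - 15683)/6 = (⅙)*(-12348) = -2058)
A = -18360 (A = -16302 - 2058 = -18360)
1/((Y - E(-16, 180)) + A) = 1/((7194 - 1*(-16)²) - 18360) = 1/((7194 - 1*256) - 18360) = 1/((7194 - 256) - 18360) = 1/(6938 - 18360) = 1/(-11422) = -1/11422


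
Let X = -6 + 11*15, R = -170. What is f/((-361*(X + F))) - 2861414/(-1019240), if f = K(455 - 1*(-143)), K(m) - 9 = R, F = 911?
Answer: 55272124171/19685091740 ≈ 2.8078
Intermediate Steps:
X = 159 (X = -6 + 165 = 159)
K(m) = -161 (K(m) = 9 - 170 = -161)
f = -161
f/((-361*(X + F))) - 2861414/(-1019240) = -161*(-1/(361*(159 + 911))) - 2861414/(-1019240) = -161/((-361*1070)) - 2861414*(-1/1019240) = -161/(-386270) + 1430707/509620 = -161*(-1/386270) + 1430707/509620 = 161/386270 + 1430707/509620 = 55272124171/19685091740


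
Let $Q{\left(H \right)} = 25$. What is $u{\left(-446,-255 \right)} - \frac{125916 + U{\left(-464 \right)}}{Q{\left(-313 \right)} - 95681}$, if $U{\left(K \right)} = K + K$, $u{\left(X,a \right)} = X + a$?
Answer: $- \frac{16732467}{23914} \approx -699.69$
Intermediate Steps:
$U{\left(K \right)} = 2 K$
$u{\left(-446,-255 \right)} - \frac{125916 + U{\left(-464 \right)}}{Q{\left(-313 \right)} - 95681} = \left(-446 - 255\right) - \frac{125916 + 2 \left(-464\right)}{25 - 95681} = -701 - \frac{125916 - 928}{-95656} = -701 - 124988 \left(- \frac{1}{95656}\right) = -701 - - \frac{31247}{23914} = -701 + \frac{31247}{23914} = - \frac{16732467}{23914}$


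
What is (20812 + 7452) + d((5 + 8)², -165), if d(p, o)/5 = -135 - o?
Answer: 28414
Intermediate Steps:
d(p, o) = -675 - 5*o (d(p, o) = 5*(-135 - o) = -675 - 5*o)
(20812 + 7452) + d((5 + 8)², -165) = (20812 + 7452) + (-675 - 5*(-165)) = 28264 + (-675 + 825) = 28264 + 150 = 28414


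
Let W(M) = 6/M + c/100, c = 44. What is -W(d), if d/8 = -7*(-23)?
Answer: -7159/16100 ≈ -0.44466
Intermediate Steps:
d = 1288 (d = 8*(-7*(-23)) = 8*161 = 1288)
W(M) = 11/25 + 6/M (W(M) = 6/M + 44/100 = 6/M + 44*(1/100) = 6/M + 11/25 = 11/25 + 6/M)
-W(d) = -(11/25 + 6/1288) = -(11/25 + 6*(1/1288)) = -(11/25 + 3/644) = -1*7159/16100 = -7159/16100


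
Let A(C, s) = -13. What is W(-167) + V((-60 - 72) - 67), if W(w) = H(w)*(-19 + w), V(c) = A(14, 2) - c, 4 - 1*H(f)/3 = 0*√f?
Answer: -2046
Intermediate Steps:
H(f) = 12 (H(f) = 12 - 0*√f = 12 - 3*0 = 12 + 0 = 12)
V(c) = -13 - c
W(w) = -228 + 12*w (W(w) = 12*(-19 + w) = -228 + 12*w)
W(-167) + V((-60 - 72) - 67) = (-228 + 12*(-167)) + (-13 - ((-60 - 72) - 67)) = (-228 - 2004) + (-13 - (-132 - 67)) = -2232 + (-13 - 1*(-199)) = -2232 + (-13 + 199) = -2232 + 186 = -2046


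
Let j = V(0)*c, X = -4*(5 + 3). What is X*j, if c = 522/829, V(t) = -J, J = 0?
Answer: 0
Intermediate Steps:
V(t) = 0 (V(t) = -1*0 = 0)
X = -32 (X = -4*8 = -32)
c = 522/829 (c = 522*(1/829) = 522/829 ≈ 0.62967)
j = 0 (j = 0*(522/829) = 0)
X*j = -32*0 = 0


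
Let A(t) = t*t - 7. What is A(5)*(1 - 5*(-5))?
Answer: 468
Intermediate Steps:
A(t) = -7 + t² (A(t) = t² - 7 = -7 + t²)
A(5)*(1 - 5*(-5)) = (-7 + 5²)*(1 - 5*(-5)) = (-7 + 25)*(1 + 25) = 18*26 = 468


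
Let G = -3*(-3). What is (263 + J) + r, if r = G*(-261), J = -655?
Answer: -2741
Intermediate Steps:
G = 9
r = -2349 (r = 9*(-261) = -2349)
(263 + J) + r = (263 - 655) - 2349 = -392 - 2349 = -2741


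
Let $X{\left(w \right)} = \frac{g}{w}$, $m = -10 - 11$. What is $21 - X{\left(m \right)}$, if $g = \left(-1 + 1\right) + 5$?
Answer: $\frac{446}{21} \approx 21.238$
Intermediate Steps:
$g = 5$ ($g = 0 + 5 = 5$)
$m = -21$
$X{\left(w \right)} = \frac{5}{w}$
$21 - X{\left(m \right)} = 21 - \frac{5}{-21} = 21 - 5 \left(- \frac{1}{21}\right) = 21 - - \frac{5}{21} = 21 + \frac{5}{21} = \frac{446}{21}$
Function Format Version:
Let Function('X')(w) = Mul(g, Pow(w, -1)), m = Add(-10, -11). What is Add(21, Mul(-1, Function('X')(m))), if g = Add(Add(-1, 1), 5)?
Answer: Rational(446, 21) ≈ 21.238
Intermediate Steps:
g = 5 (g = Add(0, 5) = 5)
m = -21
Function('X')(w) = Mul(5, Pow(w, -1))
Add(21, Mul(-1, Function('X')(m))) = Add(21, Mul(-1, Mul(5, Pow(-21, -1)))) = Add(21, Mul(-1, Mul(5, Rational(-1, 21)))) = Add(21, Mul(-1, Rational(-5, 21))) = Add(21, Rational(5, 21)) = Rational(446, 21)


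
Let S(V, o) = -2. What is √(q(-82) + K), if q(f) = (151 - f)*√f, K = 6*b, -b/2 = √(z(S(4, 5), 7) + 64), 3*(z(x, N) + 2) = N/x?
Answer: √(-2*√2190 + 233*I*√82) ≈ 31.768 + 33.208*I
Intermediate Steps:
z(x, N) = -2 + N/(3*x) (z(x, N) = -2 + (N/x)/3 = -2 + N/(3*x))
b = -√2190/3 (b = -2*√((-2 + (⅓)*7/(-2)) + 64) = -2*√((-2 + (⅓)*7*(-½)) + 64) = -2*√((-2 - 7/6) + 64) = -2*√(-19/6 + 64) = -√2190/3 ≈ -15.599)
K = -2*√2190 (K = 6*(-√2190/3) = -2*√2190 ≈ -93.595)
q(f) = √f*(151 - f)
√(q(-82) + K) = √(√(-82)*(151 - 1*(-82)) - 2*√2190) = √((I*√82)*(151 + 82) - 2*√2190) = √((I*√82)*233 - 2*√2190) = √(233*I*√82 - 2*√2190) = √(-2*√2190 + 233*I*√82)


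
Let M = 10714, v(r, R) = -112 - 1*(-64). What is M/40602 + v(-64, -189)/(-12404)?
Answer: 16855669/62953401 ≈ 0.26775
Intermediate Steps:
v(r, R) = -48 (v(r, R) = -112 + 64 = -48)
M/40602 + v(-64, -189)/(-12404) = 10714/40602 - 48/(-12404) = 10714*(1/40602) - 48*(-1/12404) = 5357/20301 + 12/3101 = 16855669/62953401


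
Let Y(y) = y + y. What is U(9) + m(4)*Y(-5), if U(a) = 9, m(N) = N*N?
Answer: -151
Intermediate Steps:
m(N) = N**2
Y(y) = 2*y
U(9) + m(4)*Y(-5) = 9 + 4**2*(2*(-5)) = 9 + 16*(-10) = 9 - 160 = -151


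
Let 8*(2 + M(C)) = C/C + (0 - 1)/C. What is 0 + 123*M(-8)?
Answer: -14637/64 ≈ -228.70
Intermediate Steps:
M(C) = -15/8 - 1/(8*C) (M(C) = -2 + (C/C + (0 - 1)/C)/8 = -2 + (1 - 1/C)/8 = -2 + (⅛ - 1/(8*C)) = -15/8 - 1/(8*C))
0 + 123*M(-8) = 0 + 123*((⅛)*(-1 - 15*(-8))/(-8)) = 0 + 123*((⅛)*(-⅛)*(-1 + 120)) = 0 + 123*((⅛)*(-⅛)*119) = 0 + 123*(-119/64) = 0 - 14637/64 = -14637/64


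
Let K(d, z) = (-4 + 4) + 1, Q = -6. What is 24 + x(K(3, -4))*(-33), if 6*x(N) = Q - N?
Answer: 125/2 ≈ 62.500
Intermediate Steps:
K(d, z) = 1 (K(d, z) = 0 + 1 = 1)
x(N) = -1 - N/6 (x(N) = (-6 - N)/6 = -1 - N/6)
24 + x(K(3, -4))*(-33) = 24 + (-1 - 1/6*1)*(-33) = 24 + (-1 - 1/6)*(-33) = 24 - 7/6*(-33) = 24 + 77/2 = 125/2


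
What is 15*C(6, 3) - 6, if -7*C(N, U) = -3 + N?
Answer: -87/7 ≈ -12.429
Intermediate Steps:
C(N, U) = 3/7 - N/7 (C(N, U) = -(-3 + N)/7 = 3/7 - N/7)
15*C(6, 3) - 6 = 15*(3/7 - 1/7*6) - 6 = 15*(3/7 - 6/7) - 6 = 15*(-3/7) - 6 = -45/7 - 6 = -87/7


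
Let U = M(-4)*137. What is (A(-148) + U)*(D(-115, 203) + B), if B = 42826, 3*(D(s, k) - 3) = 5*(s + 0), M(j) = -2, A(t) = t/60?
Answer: -530451064/45 ≈ -1.1788e+7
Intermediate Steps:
A(t) = t/60 (A(t) = t*(1/60) = t/60)
D(s, k) = 3 + 5*s/3 (D(s, k) = 3 + (5*(s + 0))/3 = 3 + (5*s)/3 = 3 + 5*s/3)
U = -274 (U = -2*137 = -274)
(A(-148) + U)*(D(-115, 203) + B) = ((1/60)*(-148) - 274)*((3 + (5/3)*(-115)) + 42826) = (-37/15 - 274)*((3 - 575/3) + 42826) = -4147*(-566/3 + 42826)/15 = -4147/15*127912/3 = -530451064/45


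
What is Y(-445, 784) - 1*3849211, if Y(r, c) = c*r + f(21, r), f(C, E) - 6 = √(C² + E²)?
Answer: -4198085 + √198466 ≈ -4.1976e+6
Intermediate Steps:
f(C, E) = 6 + √(C² + E²)
Y(r, c) = 6 + √(441 + r²) + c*r (Y(r, c) = c*r + (6 + √(21² + r²)) = c*r + (6 + √(441 + r²)) = 6 + √(441 + r²) + c*r)
Y(-445, 784) - 1*3849211 = (6 + √(441 + (-445)²) + 784*(-445)) - 1*3849211 = (6 + √(441 + 198025) - 348880) - 3849211 = (6 + √198466 - 348880) - 3849211 = (-348874 + √198466) - 3849211 = -4198085 + √198466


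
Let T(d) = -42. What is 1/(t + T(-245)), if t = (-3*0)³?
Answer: -1/42 ≈ -0.023810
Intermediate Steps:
t = 0 (t = 0³ = 0)
1/(t + T(-245)) = 1/(0 - 42) = 1/(-42) = -1/42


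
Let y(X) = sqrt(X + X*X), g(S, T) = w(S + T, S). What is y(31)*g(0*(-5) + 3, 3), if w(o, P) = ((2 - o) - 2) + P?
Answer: -12*sqrt(62) ≈ -94.488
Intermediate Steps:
w(o, P) = P - o (w(o, P) = -o + P = P - o)
g(S, T) = -T (g(S, T) = S - (S + T) = S + (-S - T) = -T)
y(X) = sqrt(X + X**2)
y(31)*g(0*(-5) + 3, 3) = sqrt(31*(1 + 31))*(-1*3) = sqrt(31*32)*(-3) = sqrt(992)*(-3) = (4*sqrt(62))*(-3) = -12*sqrt(62)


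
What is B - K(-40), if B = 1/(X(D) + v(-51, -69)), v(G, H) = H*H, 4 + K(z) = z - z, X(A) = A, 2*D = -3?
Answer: 38078/9519 ≈ 4.0002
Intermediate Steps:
D = -3/2 (D = (1/2)*(-3) = -3/2 ≈ -1.5000)
K(z) = -4 (K(z) = -4 + (z - z) = -4 + 0 = -4)
v(G, H) = H**2
B = 2/9519 (B = 1/(-3/2 + (-69)**2) = 1/(-3/2 + 4761) = 1/(9519/2) = 2/9519 ≈ 0.00021011)
B - K(-40) = 2/9519 - 1*(-4) = 2/9519 + 4 = 38078/9519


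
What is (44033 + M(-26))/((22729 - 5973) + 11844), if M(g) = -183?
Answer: 877/572 ≈ 1.5332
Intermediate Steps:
(44033 + M(-26))/((22729 - 5973) + 11844) = (44033 - 183)/((22729 - 5973) + 11844) = 43850/(16756 + 11844) = 43850/28600 = 43850*(1/28600) = 877/572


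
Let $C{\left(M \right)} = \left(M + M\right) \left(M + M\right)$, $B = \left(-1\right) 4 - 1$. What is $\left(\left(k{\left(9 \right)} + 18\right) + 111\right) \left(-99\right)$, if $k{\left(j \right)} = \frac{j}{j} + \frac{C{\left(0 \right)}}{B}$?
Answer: $-12870$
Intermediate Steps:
$B = -5$ ($B = -4 - 1 = -5$)
$C{\left(M \right)} = 4 M^{2}$ ($C{\left(M \right)} = 2 M 2 M = 4 M^{2}$)
$k{\left(j \right)} = 1$ ($k{\left(j \right)} = \frac{j}{j} + \frac{4 \cdot 0^{2}}{-5} = 1 + 4 \cdot 0 \left(- \frac{1}{5}\right) = 1 + 0 \left(- \frac{1}{5}\right) = 1 + 0 = 1$)
$\left(\left(k{\left(9 \right)} + 18\right) + 111\right) \left(-99\right) = \left(\left(1 + 18\right) + 111\right) \left(-99\right) = \left(19 + 111\right) \left(-99\right) = 130 \left(-99\right) = -12870$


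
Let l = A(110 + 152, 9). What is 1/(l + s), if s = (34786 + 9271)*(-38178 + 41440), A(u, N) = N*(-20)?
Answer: 1/143713754 ≈ 6.9583e-9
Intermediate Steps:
A(u, N) = -20*N
l = -180 (l = -20*9 = -180)
s = 143713934 (s = 44057*3262 = 143713934)
1/(l + s) = 1/(-180 + 143713934) = 1/143713754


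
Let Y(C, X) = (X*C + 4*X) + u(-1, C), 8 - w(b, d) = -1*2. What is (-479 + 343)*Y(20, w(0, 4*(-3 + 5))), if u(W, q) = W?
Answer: -32504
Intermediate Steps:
w(b, d) = 10 (w(b, d) = 8 - (-1)*2 = 8 - 1*(-2) = 8 + 2 = 10)
Y(C, X) = -1 + 4*X + C*X (Y(C, X) = (X*C + 4*X) - 1 = (C*X + 4*X) - 1 = (4*X + C*X) - 1 = -1 + 4*X + C*X)
(-479 + 343)*Y(20, w(0, 4*(-3 + 5))) = (-479 + 343)*(-1 + 4*10 + 20*10) = -136*(-1 + 40 + 200) = -136*239 = -32504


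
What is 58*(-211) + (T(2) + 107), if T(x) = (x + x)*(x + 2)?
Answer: -12115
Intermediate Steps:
T(x) = 2*x*(2 + x) (T(x) = (2*x)*(2 + x) = 2*x*(2 + x))
58*(-211) + (T(2) + 107) = 58*(-211) + (2*2*(2 + 2) + 107) = -12238 + (2*2*4 + 107) = -12238 + (16 + 107) = -12238 + 123 = -12115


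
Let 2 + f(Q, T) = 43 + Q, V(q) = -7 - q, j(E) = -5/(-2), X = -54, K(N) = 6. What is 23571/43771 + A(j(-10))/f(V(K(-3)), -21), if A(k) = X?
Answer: -121689/87542 ≈ -1.3901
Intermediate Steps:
j(E) = 5/2 (j(E) = -5*(-1/2) = 5/2)
A(k) = -54
f(Q, T) = 41 + Q (f(Q, T) = -2 + (43 + Q) = 41 + Q)
23571/43771 + A(j(-10))/f(V(K(-3)), -21) = 23571/43771 - 54/(41 + (-7 - 1*6)) = 23571*(1/43771) - 54/(41 + (-7 - 6)) = 23571/43771 - 54/(41 - 13) = 23571/43771 - 54/28 = 23571/43771 - 54*1/28 = 23571/43771 - 27/14 = -121689/87542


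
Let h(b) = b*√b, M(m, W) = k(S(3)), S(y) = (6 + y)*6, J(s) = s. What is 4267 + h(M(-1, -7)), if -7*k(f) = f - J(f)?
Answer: 4267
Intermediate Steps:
S(y) = 36 + 6*y
k(f) = 0 (k(f) = -(f - f)/7 = -⅐*0 = 0)
M(m, W) = 0
h(b) = b^(3/2)
4267 + h(M(-1, -7)) = 4267 + 0^(3/2) = 4267 + 0 = 4267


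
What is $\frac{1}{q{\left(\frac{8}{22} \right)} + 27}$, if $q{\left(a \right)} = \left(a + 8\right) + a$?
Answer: $\frac{11}{393} \approx 0.02799$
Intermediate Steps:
$q{\left(a \right)} = 8 + 2 a$ ($q{\left(a \right)} = \left(8 + a\right) + a = 8 + 2 a$)
$\frac{1}{q{\left(\frac{8}{22} \right)} + 27} = \frac{1}{\left(8 + 2 \cdot \frac{8}{22}\right) + 27} = \frac{1}{\left(8 + 2 \cdot 8 \cdot \frac{1}{22}\right) + 27} = \frac{1}{\left(8 + 2 \cdot \frac{4}{11}\right) + 27} = \frac{1}{\left(8 + \frac{8}{11}\right) + 27} = \frac{1}{\frac{96}{11} + 27} = \frac{1}{\frac{393}{11}} = \frac{11}{393}$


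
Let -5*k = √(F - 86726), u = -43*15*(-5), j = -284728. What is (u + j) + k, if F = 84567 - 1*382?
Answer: -281503 - 11*I*√21/5 ≈ -2.815e+5 - 10.082*I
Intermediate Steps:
F = 84185 (F = 84567 - 382 = 84185)
u = 3225 (u = -645*(-5) = 3225)
k = -11*I*√21/5 (k = -√(84185 - 86726)/5 = -11*I*√21/5 ≈ -10.082*I)
(u + j) + k = (3225 - 284728) - 11*I*√21/5 = -281503 - 11*I*√21/5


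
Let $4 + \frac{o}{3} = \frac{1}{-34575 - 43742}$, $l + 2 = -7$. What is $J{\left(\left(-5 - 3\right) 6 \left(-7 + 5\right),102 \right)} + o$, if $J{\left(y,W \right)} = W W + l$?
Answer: $\frac{813165408}{78317} \approx 10383.0$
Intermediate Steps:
$l = -9$ ($l = -2 - 7 = -9$)
$J{\left(y,W \right)} = -9 + W^{2}$ ($J{\left(y,W \right)} = W W - 9 = W^{2} - 9 = -9 + W^{2}$)
$o = - \frac{939807}{78317}$ ($o = -12 + \frac{3}{-34575 - 43742} = -12 + \frac{3}{-78317} = -12 + 3 \left(- \frac{1}{78317}\right) = -12 - \frac{3}{78317} = - \frac{939807}{78317} \approx -12.0$)
$J{\left(\left(-5 - 3\right) 6 \left(-7 + 5\right),102 \right)} + o = \left(-9 + 102^{2}\right) - \frac{939807}{78317} = \left(-9 + 10404\right) - \frac{939807}{78317} = 10395 - \frac{939807}{78317} = \frac{813165408}{78317}$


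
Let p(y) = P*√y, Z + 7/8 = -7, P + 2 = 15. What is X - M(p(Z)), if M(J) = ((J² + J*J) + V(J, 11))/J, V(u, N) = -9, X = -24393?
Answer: -24393 - 3561*I*√14/182 ≈ -24393.0 - 73.209*I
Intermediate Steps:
P = 13 (P = -2 + 15 = 13)
Z = -63/8 (Z = -7/8 - 7 = -63/8 ≈ -7.8750)
p(y) = 13*√y
M(J) = (-9 + 2*J²)/J (M(J) = ((J² + J*J) - 9)/J = ((J² + J²) - 9)/J = (2*J² - 9)/J = (-9 + 2*J²)/J)
X - M(p(Z)) = -24393 - (-9*(-2*I*√14/273) + 2*(13*√(-63/8))) = -24393 - (-9*(-2*I*√14/273) + 2*(13*(3*I*√14/4))) = -24393 - (-9*(-2*I*√14/273) + 2*(39*I*√14/4)) = -24393 - (-(-6)*I*√14/91 + 39*I*√14/2) = -24393 - (6*I*√14/91 + 39*I*√14/2) = -24393 - 3561*I*√14/182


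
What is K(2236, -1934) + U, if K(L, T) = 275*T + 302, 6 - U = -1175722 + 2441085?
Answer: -1796905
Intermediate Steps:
U = -1265357 (U = 6 - (-1175722 + 2441085) = 6 - 1*1265363 = 6 - 1265363 = -1265357)
K(L, T) = 302 + 275*T
K(2236, -1934) + U = (302 + 275*(-1934)) - 1265357 = (302 - 531850) - 1265357 = -531548 - 1265357 = -1796905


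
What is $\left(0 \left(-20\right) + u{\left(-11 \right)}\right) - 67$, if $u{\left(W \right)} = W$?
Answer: $-78$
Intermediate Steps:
$\left(0 \left(-20\right) + u{\left(-11 \right)}\right) - 67 = \left(0 \left(-20\right) - 11\right) - 67 = \left(0 - 11\right) - 67 = -11 - 67 = -78$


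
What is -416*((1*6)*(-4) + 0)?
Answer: 9984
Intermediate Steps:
-416*((1*6)*(-4) + 0) = -416*(6*(-4) + 0) = -416*(-24 + 0) = -416*(-24) = 9984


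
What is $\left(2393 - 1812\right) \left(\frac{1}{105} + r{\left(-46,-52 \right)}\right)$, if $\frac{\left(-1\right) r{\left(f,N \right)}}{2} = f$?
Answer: $\frac{801863}{15} \approx 53458.0$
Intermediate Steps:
$r{\left(f,N \right)} = - 2 f$
$\left(2393 - 1812\right) \left(\frac{1}{105} + r{\left(-46,-52 \right)}\right) = \left(2393 - 1812\right) \left(\frac{1}{105} - -92\right) = 581 \left(\frac{1}{105} + 92\right) = 581 \cdot \frac{9661}{105} = \frac{801863}{15}$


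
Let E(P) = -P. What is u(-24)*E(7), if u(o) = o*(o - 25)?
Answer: -8232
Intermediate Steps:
u(o) = o*(-25 + o)
u(-24)*E(7) = (-24*(-25 - 24))*(-1*7) = -24*(-49)*(-7) = 1176*(-7) = -8232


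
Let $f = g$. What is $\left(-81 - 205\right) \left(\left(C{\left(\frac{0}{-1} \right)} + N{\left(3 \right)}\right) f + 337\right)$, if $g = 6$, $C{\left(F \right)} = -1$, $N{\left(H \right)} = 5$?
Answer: $-103246$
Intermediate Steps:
$f = 6$
$\left(-81 - 205\right) \left(\left(C{\left(\frac{0}{-1} \right)} + N{\left(3 \right)}\right) f + 337\right) = \left(-81 - 205\right) \left(\left(-1 + 5\right) 6 + 337\right) = - 286 \left(4 \cdot 6 + 337\right) = - 286 \left(24 + 337\right) = \left(-286\right) 361 = -103246$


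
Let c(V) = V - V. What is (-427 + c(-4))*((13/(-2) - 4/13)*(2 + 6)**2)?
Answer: 2418528/13 ≈ 1.8604e+5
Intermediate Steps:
c(V) = 0
(-427 + c(-4))*((13/(-2) - 4/13)*(2 + 6)**2) = (-427 + 0)*((13/(-2) - 4/13)*(2 + 6)**2) = -427*(13*(-1/2) - 4*1/13)*8**2 = -427*(-13/2 - 4/13)*64 = -(-75579)*64/26 = -427*(-5664/13) = 2418528/13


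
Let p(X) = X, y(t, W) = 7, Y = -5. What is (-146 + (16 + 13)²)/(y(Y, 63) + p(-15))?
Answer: -695/8 ≈ -86.875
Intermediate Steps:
(-146 + (16 + 13)²)/(y(Y, 63) + p(-15)) = (-146 + (16 + 13)²)/(7 - 15) = (-146 + 29²)/(-8) = (-146 + 841)*(-⅛) = 695*(-⅛) = -695/8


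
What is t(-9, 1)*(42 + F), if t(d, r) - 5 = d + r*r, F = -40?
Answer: -6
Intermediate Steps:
t(d, r) = 5 + d + r**2 (t(d, r) = 5 + (d + r*r) = 5 + (d + r**2) = 5 + d + r**2)
t(-9, 1)*(42 + F) = (5 - 9 + 1**2)*(42 - 40) = (5 - 9 + 1)*2 = -3*2 = -6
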